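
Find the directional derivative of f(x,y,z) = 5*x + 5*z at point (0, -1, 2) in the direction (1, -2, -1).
0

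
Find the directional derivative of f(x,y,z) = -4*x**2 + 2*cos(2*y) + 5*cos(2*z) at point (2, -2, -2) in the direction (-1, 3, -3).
2*sqrt(19)*(8 - 9*sin(4))/19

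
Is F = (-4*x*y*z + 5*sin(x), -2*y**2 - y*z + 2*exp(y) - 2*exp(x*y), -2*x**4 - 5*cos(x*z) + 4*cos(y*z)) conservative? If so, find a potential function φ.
No, ∇×F = (y - 4*z*sin(y*z), 8*x**3 - 4*x*y - 5*z*sin(x*z), 4*x*z - 2*y*exp(x*y)) ≠ 0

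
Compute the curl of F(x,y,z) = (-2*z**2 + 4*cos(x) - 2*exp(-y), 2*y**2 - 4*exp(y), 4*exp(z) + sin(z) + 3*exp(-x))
(0, -4*z + 3*exp(-x), -2*exp(-y))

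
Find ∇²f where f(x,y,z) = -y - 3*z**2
-6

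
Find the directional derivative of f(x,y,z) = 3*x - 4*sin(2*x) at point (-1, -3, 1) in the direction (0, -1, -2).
0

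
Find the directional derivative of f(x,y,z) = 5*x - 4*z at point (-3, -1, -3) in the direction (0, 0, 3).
-4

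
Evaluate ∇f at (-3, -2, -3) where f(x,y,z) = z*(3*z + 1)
(0, 0, -17)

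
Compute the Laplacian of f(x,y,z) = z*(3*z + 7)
6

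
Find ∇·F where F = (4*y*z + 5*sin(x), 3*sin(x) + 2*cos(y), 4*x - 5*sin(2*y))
-2*sin(y) + 5*cos(x)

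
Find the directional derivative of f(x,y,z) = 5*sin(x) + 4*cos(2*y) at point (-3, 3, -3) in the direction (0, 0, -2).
0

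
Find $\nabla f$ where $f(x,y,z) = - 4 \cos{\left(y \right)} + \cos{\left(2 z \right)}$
(0, 4*sin(y), -2*sin(2*z))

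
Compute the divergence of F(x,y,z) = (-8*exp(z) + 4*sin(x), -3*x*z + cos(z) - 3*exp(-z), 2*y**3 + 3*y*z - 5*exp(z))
3*y - 5*exp(z) + 4*cos(x)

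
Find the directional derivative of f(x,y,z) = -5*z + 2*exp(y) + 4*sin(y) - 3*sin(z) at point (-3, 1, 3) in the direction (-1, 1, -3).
sqrt(11)*(9*cos(3) + 4*cos(1) + 2*E + 15)/11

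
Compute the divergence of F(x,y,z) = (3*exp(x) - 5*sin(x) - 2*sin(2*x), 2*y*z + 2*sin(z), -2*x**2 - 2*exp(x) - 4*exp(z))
2*z + 3*exp(x) - 4*exp(z) - 5*cos(x) - 4*cos(2*x)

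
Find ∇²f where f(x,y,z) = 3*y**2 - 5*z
6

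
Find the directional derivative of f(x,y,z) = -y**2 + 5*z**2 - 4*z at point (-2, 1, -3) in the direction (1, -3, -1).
40*sqrt(11)/11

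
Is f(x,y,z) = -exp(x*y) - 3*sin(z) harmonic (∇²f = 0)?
No, ∇²f = -x**2*exp(x*y) - y**2*exp(x*y) + 3*sin(z)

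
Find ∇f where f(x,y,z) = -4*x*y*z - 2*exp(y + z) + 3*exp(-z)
(-4*y*z, -4*x*z - 2*exp(y + z), -4*x*y - 2*exp(y + z) - 3*exp(-z))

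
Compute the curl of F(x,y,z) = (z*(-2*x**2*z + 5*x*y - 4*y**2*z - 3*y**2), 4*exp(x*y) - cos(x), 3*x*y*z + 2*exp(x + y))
(3*x*z + 2*exp(x + y), -4*x**2*z + 5*x*y - 8*y**2*z - 3*y**2 - 3*y*z - 2*exp(x + y), 4*y*exp(x*y) + z*(-5*x + 8*y*z + 6*y) + sin(x))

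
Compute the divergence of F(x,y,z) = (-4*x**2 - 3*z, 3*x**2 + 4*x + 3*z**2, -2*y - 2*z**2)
-8*x - 4*z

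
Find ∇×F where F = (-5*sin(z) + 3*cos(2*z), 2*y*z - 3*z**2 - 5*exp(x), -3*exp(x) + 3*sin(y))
(-2*y + 6*z + 3*cos(y), 3*exp(x) - 6*sin(2*z) - 5*cos(z), -5*exp(x))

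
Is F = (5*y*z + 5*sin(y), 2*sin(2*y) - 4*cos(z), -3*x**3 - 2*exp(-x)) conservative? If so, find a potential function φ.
No, ∇×F = (-4*sin(z), 9*x**2 + 5*y - 2*exp(-x), -5*z - 5*cos(y)) ≠ 0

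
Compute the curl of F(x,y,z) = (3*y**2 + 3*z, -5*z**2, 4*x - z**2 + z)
(10*z, -1, -6*y)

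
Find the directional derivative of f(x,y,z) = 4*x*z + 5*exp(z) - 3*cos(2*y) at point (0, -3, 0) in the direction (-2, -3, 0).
18*sqrt(13)*sin(6)/13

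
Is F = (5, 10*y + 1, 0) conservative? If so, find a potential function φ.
Yes, F is conservative. φ = 5*x + 5*y**2 + y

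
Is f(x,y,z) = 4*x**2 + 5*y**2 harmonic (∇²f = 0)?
No, ∇²f = 18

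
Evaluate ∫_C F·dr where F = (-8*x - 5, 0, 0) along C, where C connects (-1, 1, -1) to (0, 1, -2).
-1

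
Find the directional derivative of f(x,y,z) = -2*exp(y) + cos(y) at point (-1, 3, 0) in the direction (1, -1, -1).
sqrt(3)*(sin(3) + 2*exp(3))/3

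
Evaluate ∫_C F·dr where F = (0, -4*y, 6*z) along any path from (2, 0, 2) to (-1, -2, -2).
-8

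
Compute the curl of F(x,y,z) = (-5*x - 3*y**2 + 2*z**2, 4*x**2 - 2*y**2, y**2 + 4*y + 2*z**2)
(2*y + 4, 4*z, 8*x + 6*y)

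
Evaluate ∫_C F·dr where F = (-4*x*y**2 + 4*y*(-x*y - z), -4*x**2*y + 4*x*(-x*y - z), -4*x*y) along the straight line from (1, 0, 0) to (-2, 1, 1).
-8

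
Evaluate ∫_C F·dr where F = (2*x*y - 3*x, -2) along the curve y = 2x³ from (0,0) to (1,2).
-47/10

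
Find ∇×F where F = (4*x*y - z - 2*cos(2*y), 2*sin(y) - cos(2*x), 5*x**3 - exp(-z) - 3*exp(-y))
(3*exp(-y), -15*x**2 - 1, -4*x + 2*sin(2*x) - 4*sin(2*y))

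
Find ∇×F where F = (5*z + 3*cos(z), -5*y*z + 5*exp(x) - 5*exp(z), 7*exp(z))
(5*y + 5*exp(z), 5 - 3*sin(z), 5*exp(x))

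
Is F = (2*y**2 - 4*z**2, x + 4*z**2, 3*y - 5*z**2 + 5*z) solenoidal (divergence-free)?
No, ∇·F = 5 - 10*z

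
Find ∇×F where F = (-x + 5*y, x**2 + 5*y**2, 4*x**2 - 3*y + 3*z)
(-3, -8*x, 2*x - 5)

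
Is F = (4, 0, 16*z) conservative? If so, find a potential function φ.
Yes, F is conservative. φ = 4*x + 8*z**2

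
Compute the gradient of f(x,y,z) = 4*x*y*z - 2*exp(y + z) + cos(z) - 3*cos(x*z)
(z*(4*y + 3*sin(x*z)), 4*x*z - 2*exp(y + z), 4*x*y + 3*x*sin(x*z) - 2*exp(y + z) - sin(z))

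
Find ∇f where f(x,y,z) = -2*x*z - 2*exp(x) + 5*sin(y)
(-2*z - 2*exp(x), 5*cos(y), -2*x)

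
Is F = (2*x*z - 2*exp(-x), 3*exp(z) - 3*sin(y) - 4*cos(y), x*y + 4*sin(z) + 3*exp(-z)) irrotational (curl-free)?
No, ∇×F = (x - 3*exp(z), 2*x - y, 0)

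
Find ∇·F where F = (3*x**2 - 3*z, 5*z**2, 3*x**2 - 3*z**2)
6*x - 6*z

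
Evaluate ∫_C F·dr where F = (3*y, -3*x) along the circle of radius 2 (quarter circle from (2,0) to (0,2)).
-6*pi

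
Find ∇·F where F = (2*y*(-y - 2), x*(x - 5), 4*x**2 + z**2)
2*z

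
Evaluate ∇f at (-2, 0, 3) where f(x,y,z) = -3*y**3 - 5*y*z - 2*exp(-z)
(0, -15, 2*exp(-3))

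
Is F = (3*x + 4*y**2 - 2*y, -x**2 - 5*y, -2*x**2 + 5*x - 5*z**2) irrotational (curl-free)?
No, ∇×F = (0, 4*x - 5, -2*x - 8*y + 2)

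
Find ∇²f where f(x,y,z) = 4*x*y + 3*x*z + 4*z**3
24*z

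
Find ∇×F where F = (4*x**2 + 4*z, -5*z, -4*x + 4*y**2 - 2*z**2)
(8*y + 5, 8, 0)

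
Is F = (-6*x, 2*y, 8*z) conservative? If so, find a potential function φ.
Yes, F is conservative. φ = -3*x**2 + y**2 + 4*z**2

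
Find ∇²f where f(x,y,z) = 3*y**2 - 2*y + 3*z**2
12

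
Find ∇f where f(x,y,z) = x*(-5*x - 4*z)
(-10*x - 4*z, 0, -4*x)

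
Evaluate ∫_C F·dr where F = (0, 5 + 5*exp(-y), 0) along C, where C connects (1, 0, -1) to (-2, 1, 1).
10 - 5*exp(-1)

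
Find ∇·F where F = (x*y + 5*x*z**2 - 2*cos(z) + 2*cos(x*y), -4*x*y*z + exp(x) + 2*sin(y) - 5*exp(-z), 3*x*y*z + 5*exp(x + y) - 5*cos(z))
3*x*y - 4*x*z - 2*y*sin(x*y) + y + 5*z**2 + 5*sin(z) + 2*cos(y)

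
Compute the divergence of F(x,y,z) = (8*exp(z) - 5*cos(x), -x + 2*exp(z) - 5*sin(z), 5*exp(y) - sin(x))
5*sin(x)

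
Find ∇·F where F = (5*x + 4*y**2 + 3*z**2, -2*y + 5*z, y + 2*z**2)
4*z + 3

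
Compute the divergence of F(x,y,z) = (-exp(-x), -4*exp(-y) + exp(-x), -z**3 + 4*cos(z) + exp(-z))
-3*z**2 - 4*sin(z) - exp(-z) + 4*exp(-y) + exp(-x)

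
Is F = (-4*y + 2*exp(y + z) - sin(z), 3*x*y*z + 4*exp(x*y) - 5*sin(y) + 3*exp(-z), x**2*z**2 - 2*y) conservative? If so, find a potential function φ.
No, ∇×F = (-3*x*y - 2 + 3*exp(-z), -2*x*z**2 + 2*exp(y + z) - cos(z), 3*y*z + 4*y*exp(x*y) - 2*exp(y + z) + 4) ≠ 0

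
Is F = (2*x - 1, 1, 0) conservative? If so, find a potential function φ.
Yes, F is conservative. φ = x**2 - x + y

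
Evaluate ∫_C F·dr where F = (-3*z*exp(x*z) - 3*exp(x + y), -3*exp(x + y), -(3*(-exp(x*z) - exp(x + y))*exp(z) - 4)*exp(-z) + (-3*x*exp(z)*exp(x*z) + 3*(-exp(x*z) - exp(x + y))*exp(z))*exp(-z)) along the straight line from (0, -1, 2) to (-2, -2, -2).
-6*cosh(4) - 8*sinh(2) - 3*sinh(1) + 3 + 3*cosh(1)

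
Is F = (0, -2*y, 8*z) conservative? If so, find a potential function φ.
Yes, F is conservative. φ = -y**2 + 4*z**2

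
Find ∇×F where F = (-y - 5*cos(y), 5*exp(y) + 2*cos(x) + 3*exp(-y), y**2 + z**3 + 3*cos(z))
(2*y, 0, -2*sin(x) - 5*sin(y) + 1)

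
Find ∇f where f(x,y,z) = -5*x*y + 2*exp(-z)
(-5*y, -5*x, -2*exp(-z))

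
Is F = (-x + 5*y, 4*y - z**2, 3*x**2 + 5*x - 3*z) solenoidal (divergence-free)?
Yes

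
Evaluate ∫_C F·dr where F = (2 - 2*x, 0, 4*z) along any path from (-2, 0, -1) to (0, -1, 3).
24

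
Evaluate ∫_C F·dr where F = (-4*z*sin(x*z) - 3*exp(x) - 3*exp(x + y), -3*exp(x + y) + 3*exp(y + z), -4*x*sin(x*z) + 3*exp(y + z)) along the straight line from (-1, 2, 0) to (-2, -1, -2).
-6*cosh(2) - 4 + 4*cos(4) + 6*cosh(1)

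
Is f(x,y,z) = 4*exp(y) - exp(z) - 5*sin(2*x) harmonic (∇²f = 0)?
No, ∇²f = 4*exp(y) - exp(z) + 20*sin(2*x)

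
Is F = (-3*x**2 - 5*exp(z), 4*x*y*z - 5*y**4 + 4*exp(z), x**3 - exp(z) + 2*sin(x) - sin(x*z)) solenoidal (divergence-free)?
No, ∇·F = 4*x*z - x*cos(x*z) - 6*x - 20*y**3 - exp(z)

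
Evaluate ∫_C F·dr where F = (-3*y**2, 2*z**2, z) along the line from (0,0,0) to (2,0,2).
2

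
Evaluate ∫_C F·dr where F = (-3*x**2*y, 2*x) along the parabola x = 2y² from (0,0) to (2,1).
-116/21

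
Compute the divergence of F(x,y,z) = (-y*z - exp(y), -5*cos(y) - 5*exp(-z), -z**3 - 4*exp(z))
-3*z**2 - 4*exp(z) + 5*sin(y)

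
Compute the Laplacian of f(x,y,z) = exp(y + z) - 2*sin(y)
2*exp(y + z) + 2*sin(y)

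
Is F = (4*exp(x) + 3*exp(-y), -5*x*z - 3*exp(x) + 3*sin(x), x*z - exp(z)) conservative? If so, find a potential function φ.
No, ∇×F = (5*x, -z, -5*z - 3*exp(x) + 3*cos(x) + 3*exp(-y)) ≠ 0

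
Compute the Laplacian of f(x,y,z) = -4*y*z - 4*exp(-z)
-4*exp(-z)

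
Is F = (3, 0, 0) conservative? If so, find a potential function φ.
Yes, F is conservative. φ = 3*x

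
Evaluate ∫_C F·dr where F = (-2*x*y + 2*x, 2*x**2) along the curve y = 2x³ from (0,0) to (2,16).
276/5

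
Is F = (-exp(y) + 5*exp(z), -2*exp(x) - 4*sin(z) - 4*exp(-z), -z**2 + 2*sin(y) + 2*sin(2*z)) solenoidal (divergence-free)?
No, ∇·F = -2*z + 4*cos(2*z)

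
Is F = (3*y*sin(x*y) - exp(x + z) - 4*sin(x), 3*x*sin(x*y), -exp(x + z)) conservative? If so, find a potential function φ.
Yes, F is conservative. φ = -exp(x + z) + 4*cos(x) - 3*cos(x*y)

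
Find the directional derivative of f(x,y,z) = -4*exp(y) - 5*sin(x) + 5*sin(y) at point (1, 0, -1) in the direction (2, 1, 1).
sqrt(6)*(1 - 10*cos(1))/6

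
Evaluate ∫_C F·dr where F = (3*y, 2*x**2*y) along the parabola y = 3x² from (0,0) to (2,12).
408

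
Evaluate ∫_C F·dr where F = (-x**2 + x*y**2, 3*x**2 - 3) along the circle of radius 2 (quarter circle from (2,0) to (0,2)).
26/3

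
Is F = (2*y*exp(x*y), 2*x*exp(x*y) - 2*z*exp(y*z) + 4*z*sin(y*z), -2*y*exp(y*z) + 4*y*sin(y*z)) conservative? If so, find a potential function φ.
Yes, F is conservative. φ = 2*exp(x*y) - 2*exp(y*z) - 4*cos(y*z)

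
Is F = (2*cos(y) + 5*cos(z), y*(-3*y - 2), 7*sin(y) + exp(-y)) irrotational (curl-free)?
No, ∇×F = (7*cos(y) - exp(-y), -5*sin(z), 2*sin(y))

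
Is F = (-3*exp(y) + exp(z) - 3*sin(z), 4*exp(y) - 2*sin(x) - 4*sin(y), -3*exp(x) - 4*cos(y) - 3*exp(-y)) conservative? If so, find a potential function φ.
No, ∇×F = (4*sin(y) + 3*exp(-y), 3*exp(x) + exp(z) - 3*cos(z), 3*exp(y) - 2*cos(x)) ≠ 0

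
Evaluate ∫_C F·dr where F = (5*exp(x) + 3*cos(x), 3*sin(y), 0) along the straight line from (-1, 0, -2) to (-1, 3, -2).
3 - 3*cos(3)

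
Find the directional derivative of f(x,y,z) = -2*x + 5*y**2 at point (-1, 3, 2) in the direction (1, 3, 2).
44*sqrt(14)/7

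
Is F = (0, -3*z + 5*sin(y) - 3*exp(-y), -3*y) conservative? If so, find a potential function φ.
Yes, F is conservative. φ = -3*y*z - 5*cos(y) + 3*exp(-y)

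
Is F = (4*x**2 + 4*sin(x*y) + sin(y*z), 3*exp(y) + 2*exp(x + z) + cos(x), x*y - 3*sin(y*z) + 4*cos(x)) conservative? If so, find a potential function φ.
No, ∇×F = (x - 3*z*cos(y*z) - 2*exp(x + z), y*cos(y*z) - y + 4*sin(x), -4*x*cos(x*y) - z*cos(y*z) + 2*exp(x + z) - sin(x)) ≠ 0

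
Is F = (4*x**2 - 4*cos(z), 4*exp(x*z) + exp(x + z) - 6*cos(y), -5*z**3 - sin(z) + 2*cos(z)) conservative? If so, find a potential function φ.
No, ∇×F = (-4*x*exp(x*z) - exp(x + z), 4*sin(z), 4*z*exp(x*z) + exp(x + z)) ≠ 0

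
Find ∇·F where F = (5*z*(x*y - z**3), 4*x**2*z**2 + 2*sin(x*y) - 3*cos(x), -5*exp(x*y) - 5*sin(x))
2*x*cos(x*y) + 5*y*z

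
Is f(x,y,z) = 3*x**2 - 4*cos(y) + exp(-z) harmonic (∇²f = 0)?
No, ∇²f = 4*cos(y) + 6 + exp(-z)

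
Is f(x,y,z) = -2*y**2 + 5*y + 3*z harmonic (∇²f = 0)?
No, ∇²f = -4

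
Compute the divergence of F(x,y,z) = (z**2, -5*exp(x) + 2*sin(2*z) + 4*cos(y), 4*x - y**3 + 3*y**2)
-4*sin(y)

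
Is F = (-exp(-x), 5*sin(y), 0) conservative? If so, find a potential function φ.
Yes, F is conservative. φ = -5*cos(y) + exp(-x)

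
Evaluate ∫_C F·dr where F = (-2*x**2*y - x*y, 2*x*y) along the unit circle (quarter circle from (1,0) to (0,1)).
pi/8 + 1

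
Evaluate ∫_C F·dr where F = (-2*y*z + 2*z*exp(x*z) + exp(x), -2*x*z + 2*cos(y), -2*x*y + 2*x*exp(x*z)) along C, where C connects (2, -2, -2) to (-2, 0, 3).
-exp(2) - 2*exp(-4) + 2*exp(-6) + exp(-2) + 2*sin(2) + 16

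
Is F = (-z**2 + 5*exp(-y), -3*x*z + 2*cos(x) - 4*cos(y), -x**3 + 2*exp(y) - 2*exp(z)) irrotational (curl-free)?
No, ∇×F = (3*x + 2*exp(y), 3*x**2 - 2*z, -3*z - 2*sin(x) + 5*exp(-y))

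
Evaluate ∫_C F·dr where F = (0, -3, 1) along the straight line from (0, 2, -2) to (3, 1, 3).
8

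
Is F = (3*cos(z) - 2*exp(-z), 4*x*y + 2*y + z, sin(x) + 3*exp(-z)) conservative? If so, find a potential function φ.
No, ∇×F = (-1, -3*sin(z) - cos(x) + 2*exp(-z), 4*y) ≠ 0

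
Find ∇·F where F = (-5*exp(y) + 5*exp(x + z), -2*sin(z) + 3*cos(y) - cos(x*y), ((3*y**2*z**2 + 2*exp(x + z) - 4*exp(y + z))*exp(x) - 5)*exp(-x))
x*sin(x*y) + 6*y**2*z + 7*exp(x + z) - 4*exp(y + z) - 3*sin(y)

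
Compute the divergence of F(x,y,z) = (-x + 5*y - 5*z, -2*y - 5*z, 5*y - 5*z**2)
-10*z - 3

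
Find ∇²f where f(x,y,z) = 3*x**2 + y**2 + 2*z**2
12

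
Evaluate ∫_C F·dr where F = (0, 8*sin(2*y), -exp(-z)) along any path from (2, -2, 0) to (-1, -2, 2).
-1 + exp(-2)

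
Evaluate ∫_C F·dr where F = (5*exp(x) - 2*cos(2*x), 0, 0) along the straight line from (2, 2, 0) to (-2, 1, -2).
-10*sinh(2) + 2*sin(4)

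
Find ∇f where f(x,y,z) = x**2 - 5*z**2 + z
(2*x, 0, 1 - 10*z)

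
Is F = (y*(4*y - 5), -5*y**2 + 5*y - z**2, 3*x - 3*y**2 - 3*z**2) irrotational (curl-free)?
No, ∇×F = (-6*y + 2*z, -3, 5 - 8*y)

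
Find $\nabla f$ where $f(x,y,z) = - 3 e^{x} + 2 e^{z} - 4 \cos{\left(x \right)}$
(-3*exp(x) + 4*sin(x), 0, 2*exp(z))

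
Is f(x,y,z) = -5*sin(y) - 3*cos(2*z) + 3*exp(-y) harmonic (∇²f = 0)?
No, ∇²f = 5*sin(y) + 12*cos(2*z) + 3*exp(-y)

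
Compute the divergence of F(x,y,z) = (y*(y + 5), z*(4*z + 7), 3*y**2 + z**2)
2*z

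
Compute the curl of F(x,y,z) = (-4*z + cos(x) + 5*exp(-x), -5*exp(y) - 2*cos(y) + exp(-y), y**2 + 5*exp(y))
(2*y + 5*exp(y), -4, 0)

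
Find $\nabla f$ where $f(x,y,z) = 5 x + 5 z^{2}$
(5, 0, 10*z)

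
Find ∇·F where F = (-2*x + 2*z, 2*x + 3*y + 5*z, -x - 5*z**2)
1 - 10*z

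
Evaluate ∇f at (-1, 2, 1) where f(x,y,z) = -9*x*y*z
(-18, 9, 18)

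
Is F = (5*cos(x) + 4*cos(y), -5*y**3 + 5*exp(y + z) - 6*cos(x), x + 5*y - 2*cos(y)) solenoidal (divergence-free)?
No, ∇·F = -15*y**2 + 5*exp(y + z) - 5*sin(x)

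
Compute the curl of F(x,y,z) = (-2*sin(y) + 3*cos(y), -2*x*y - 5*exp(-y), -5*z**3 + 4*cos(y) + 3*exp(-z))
(-4*sin(y), 0, -2*y + 3*sin(y) + 2*cos(y))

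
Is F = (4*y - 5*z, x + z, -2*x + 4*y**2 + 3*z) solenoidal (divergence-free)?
No, ∇·F = 3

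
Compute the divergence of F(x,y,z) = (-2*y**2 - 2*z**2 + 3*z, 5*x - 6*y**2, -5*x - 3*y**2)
-12*y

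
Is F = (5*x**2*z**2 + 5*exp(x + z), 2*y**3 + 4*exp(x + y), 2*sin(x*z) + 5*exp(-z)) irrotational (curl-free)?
No, ∇×F = (0, 10*x**2*z - 2*z*cos(x*z) + 5*exp(x + z), 4*exp(x + y))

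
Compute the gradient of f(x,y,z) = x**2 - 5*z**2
(2*x, 0, -10*z)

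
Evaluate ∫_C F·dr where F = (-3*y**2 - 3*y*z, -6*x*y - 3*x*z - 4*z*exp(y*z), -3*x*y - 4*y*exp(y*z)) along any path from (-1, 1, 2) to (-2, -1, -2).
9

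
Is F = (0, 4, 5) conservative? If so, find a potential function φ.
Yes, F is conservative. φ = 4*y + 5*z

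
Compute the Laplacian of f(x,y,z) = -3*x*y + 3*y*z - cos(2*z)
4*cos(2*z)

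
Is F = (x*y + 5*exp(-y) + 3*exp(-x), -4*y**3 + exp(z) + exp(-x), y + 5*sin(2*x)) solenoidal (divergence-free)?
No, ∇·F = -12*y**2 + y - 3*exp(-x)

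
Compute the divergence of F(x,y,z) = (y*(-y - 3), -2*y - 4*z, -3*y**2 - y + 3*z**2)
6*z - 2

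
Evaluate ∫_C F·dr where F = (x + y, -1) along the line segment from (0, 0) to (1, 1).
0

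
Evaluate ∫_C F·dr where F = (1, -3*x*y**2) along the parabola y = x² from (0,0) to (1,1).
1/7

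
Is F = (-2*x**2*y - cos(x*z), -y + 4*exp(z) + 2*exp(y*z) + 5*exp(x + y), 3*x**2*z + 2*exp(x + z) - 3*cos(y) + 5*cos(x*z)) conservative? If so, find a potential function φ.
No, ∇×F = (-2*y*exp(y*z) - 4*exp(z) + 3*sin(y), -6*x*z + x*sin(x*z) + 5*z*sin(x*z) - 2*exp(x + z), 2*x**2 + 5*exp(x + y)) ≠ 0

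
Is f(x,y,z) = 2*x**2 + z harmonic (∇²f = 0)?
No, ∇²f = 4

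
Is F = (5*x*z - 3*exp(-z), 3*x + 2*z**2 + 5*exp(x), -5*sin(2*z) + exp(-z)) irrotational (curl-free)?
No, ∇×F = (-4*z, 5*x + 3*exp(-z), 5*exp(x) + 3)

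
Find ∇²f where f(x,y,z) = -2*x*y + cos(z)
-cos(z)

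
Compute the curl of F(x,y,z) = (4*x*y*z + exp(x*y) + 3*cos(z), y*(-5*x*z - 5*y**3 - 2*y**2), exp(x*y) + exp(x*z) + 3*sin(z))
(x*(5*y + exp(x*y)), 4*x*y - y*exp(x*y) - z*exp(x*z) - 3*sin(z), -4*x*z - x*exp(x*y) - 5*y*z)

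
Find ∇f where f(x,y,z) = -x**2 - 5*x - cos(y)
(-2*x - 5, sin(y), 0)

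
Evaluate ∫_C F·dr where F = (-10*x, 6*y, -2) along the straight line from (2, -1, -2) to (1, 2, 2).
16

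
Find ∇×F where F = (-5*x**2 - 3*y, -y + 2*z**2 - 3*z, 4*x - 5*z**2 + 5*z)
(3 - 4*z, -4, 3)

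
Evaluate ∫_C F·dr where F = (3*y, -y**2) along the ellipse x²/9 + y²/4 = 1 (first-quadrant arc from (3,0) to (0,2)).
-9*pi/2 - 8/3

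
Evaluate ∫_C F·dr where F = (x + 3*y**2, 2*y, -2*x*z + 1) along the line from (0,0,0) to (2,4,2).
140/3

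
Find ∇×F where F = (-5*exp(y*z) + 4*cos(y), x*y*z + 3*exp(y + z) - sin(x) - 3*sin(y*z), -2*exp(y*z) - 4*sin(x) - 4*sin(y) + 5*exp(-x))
(-x*y + 3*y*cos(y*z) - 2*z*exp(y*z) - 3*exp(y + z) - 4*cos(y), -5*y*exp(y*z) + 4*cos(x) + 5*exp(-x), y*z + 5*z*exp(y*z) + 4*sin(y) - cos(x))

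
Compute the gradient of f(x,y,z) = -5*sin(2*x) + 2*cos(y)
(-10*cos(2*x), -2*sin(y), 0)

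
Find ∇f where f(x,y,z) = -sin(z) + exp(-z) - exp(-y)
(0, exp(-y), -cos(z) - exp(-z))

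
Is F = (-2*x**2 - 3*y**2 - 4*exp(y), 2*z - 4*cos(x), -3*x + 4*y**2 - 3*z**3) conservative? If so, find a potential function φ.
No, ∇×F = (8*y - 2, 3, 6*y + 4*exp(y) + 4*sin(x)) ≠ 0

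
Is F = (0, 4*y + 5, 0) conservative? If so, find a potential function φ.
Yes, F is conservative. φ = y*(2*y + 5)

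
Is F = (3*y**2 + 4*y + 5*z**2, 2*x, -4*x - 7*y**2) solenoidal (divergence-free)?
Yes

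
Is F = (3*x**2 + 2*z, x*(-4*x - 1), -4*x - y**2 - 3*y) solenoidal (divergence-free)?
No, ∇·F = 6*x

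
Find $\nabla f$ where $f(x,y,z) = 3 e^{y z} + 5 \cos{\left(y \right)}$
(0, 3*z*exp(y*z) - 5*sin(y), 3*y*exp(y*z))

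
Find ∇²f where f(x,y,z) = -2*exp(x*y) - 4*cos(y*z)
-2*x**2*exp(x*y) - 2*y**2*exp(x*y) + 4*y**2*cos(y*z) + 4*z**2*cos(y*z)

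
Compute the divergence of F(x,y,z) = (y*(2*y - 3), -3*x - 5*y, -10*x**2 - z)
-6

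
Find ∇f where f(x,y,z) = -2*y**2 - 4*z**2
(0, -4*y, -8*z)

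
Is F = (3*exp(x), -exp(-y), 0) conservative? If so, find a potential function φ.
Yes, F is conservative. φ = 3*exp(x) + exp(-y)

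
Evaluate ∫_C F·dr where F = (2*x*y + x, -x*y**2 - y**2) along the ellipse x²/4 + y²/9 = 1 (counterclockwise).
-27*pi/2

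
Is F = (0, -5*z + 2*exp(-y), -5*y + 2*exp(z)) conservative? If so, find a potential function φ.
Yes, F is conservative. φ = -5*y*z + 2*exp(z) - 2*exp(-y)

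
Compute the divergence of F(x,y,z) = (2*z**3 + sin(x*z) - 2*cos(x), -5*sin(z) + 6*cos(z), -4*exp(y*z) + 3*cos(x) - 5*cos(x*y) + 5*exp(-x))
-4*y*exp(y*z) + z*cos(x*z) + 2*sin(x)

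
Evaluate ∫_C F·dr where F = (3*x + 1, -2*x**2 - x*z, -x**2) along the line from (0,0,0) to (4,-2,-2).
164/3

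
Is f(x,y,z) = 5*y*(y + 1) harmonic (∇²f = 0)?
No, ∇²f = 10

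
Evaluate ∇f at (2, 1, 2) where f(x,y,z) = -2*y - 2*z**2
(0, -2, -8)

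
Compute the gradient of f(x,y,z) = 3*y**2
(0, 6*y, 0)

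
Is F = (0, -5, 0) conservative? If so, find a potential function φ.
Yes, F is conservative. φ = -5*y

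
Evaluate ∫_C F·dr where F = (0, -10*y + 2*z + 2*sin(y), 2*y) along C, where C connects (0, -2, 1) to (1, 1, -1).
-2*cos(1) + 2*cos(2) + 17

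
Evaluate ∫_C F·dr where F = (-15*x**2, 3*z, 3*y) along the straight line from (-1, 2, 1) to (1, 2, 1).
-10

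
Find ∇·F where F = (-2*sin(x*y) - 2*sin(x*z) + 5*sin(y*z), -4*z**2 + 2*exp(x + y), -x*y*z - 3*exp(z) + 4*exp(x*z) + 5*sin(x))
-x*y + 4*x*exp(x*z) - 2*y*cos(x*y) - 2*z*cos(x*z) - 3*exp(z) + 2*exp(x + y)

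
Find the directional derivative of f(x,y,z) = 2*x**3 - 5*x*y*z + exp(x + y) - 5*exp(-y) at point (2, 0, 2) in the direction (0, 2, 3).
2*sqrt(13)*(-15 + exp(2))/13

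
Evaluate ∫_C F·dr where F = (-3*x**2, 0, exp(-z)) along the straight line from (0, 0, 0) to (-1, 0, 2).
2 - exp(-2)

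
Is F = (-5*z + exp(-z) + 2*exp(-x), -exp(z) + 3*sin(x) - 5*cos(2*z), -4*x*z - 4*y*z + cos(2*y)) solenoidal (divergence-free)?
No, ∇·F = -4*x - 4*y - 2*exp(-x)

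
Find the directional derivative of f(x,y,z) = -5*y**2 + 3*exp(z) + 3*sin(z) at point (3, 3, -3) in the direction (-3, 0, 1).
3*sqrt(10)*(exp(3)*cos(3) + 1)*exp(-3)/10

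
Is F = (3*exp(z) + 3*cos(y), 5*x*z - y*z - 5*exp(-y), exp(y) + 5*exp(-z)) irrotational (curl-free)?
No, ∇×F = (-5*x + y + exp(y), 3*exp(z), 5*z + 3*sin(y))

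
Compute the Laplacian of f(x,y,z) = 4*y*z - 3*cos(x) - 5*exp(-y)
3*cos(x) - 5*exp(-y)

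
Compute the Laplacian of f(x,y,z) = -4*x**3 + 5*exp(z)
-24*x + 5*exp(z)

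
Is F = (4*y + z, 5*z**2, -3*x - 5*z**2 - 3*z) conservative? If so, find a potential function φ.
No, ∇×F = (-10*z, 4, -4) ≠ 0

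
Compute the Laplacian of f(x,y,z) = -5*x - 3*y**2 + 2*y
-6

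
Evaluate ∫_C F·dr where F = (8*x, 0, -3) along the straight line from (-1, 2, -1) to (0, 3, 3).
-16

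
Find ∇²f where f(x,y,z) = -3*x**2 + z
-6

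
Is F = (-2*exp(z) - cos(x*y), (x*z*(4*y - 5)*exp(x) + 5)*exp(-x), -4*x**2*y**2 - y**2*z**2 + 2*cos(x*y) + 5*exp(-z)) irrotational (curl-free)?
No, ∇×F = (-8*x**2*y - 4*x*y - 2*x*sin(x*y) + 5*x - 2*y*z**2, 8*x*y**2 + 2*y*sin(x*y) - 2*exp(z), -x*sin(x*y) + 4*y*z - 5*z - 5*exp(-x))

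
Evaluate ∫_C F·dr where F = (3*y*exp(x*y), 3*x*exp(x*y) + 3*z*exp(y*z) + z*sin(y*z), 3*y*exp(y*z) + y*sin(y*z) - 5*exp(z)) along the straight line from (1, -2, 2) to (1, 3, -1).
-5*exp(-1) + cos(4) - 3*exp(-2) - 3*exp(-4) + 3*exp(-3) - cos(3) + 5*exp(2) + 3*exp(3)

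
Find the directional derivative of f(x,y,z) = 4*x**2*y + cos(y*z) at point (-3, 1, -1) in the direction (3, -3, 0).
sqrt(2)*(-60 + sin(1))/2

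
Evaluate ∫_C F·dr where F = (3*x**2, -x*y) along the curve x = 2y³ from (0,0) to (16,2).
20416/5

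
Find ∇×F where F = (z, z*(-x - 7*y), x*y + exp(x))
(2*x + 7*y, -y - exp(x) + 1, -z)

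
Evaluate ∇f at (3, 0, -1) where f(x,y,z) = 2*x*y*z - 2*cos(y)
(0, -6, 0)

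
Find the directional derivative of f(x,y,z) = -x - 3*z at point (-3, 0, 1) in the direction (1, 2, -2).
5/3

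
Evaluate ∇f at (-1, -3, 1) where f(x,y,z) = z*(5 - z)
(0, 0, 3)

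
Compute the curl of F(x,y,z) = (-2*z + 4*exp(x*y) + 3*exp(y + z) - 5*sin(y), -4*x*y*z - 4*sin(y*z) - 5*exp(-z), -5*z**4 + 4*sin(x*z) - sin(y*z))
(4*x*y + 4*y*cos(y*z) - z*cos(y*z) - 5*exp(-z), -4*z*cos(x*z) + 3*exp(y + z) - 2, -4*x*exp(x*y) - 4*y*z - 3*exp(y + z) + 5*cos(y))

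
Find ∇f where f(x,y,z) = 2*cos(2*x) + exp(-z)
(-4*sin(2*x), 0, -exp(-z))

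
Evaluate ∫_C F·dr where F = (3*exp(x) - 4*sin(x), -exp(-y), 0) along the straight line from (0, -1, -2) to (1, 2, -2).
-7 + exp(-2) + 4*cos(1) + 2*E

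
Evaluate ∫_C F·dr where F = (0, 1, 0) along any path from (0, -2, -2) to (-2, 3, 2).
5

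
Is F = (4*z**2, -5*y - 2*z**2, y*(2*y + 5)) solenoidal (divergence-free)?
No, ∇·F = -5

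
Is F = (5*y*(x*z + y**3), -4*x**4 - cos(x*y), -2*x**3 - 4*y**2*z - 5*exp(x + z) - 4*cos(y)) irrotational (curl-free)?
No, ∇×F = (-8*y*z + 4*sin(y), 6*x**2 + 5*x*y + 5*exp(x + z), -16*x**3 - 5*x*z - 20*y**3 + y*sin(x*y))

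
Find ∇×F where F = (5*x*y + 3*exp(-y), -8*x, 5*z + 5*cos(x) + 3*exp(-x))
(0, 5*sin(x) + 3*exp(-x), -5*x - 8 + 3*exp(-y))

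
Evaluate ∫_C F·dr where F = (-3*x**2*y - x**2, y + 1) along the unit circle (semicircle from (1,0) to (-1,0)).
2/3 + 3*pi/8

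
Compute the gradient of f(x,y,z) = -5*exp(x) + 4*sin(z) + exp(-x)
(-5*exp(x) - exp(-x), 0, 4*cos(z))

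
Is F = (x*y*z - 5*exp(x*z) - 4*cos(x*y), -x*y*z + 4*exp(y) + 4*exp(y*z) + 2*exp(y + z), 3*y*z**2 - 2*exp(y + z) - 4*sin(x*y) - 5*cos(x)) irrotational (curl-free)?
No, ∇×F = (x*y - 4*x*cos(x*y) - 4*y*exp(y*z) + 3*z**2 - 4*exp(y + z), x*y - 5*x*exp(x*z) + 4*y*cos(x*y) - 5*sin(x), -x*z - 4*x*sin(x*y) - y*z)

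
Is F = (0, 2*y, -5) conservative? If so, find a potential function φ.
Yes, F is conservative. φ = y**2 - 5*z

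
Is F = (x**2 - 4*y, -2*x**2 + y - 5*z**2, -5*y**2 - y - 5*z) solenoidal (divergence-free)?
No, ∇·F = 2*x - 4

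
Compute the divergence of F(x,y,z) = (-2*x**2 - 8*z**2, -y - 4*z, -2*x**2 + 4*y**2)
-4*x - 1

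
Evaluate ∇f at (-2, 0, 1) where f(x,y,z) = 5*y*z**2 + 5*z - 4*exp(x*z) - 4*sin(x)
(-4*exp(-2) - 4*cos(2), 5, 8*exp(-2) + 5)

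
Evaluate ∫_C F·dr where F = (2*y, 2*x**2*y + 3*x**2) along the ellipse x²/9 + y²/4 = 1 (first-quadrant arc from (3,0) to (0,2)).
54 - 3*pi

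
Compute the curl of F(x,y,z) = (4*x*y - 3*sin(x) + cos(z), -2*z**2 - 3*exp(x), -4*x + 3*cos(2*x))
(4*z, 6*sin(2*x) - sin(z) + 4, -4*x - 3*exp(x))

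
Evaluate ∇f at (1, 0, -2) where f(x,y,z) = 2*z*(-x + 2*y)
(4, -8, -2)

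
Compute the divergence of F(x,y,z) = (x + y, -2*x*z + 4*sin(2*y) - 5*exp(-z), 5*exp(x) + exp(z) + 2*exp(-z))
exp(z) + 8*cos(2*y) + 1 - 2*exp(-z)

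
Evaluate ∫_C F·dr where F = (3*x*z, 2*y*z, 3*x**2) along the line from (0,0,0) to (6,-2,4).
896/3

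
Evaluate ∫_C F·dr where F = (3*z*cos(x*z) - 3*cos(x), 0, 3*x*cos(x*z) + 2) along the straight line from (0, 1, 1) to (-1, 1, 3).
-3*sin(3) + 3*sin(1) + 4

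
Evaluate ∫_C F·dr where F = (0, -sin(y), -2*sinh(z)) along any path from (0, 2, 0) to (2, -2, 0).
0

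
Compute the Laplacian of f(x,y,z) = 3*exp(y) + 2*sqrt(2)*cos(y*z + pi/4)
-2*sqrt(2)*y**2*cos(y*z + pi/4) - 2*sqrt(2)*z**2*cos(y*z + pi/4) + 3*exp(y)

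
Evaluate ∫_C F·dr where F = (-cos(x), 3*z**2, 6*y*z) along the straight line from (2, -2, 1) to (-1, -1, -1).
sin(1) + sin(2) + 3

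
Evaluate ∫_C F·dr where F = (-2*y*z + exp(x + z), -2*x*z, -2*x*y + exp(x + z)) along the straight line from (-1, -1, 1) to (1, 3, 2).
-11 + exp(3)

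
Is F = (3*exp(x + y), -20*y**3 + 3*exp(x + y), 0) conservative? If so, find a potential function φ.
Yes, F is conservative. φ = -5*y**4 + 3*exp(x + y)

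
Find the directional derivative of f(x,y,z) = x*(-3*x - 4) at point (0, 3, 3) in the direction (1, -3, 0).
-2*sqrt(10)/5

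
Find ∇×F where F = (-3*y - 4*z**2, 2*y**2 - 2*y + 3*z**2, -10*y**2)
(-20*y - 6*z, -8*z, 3)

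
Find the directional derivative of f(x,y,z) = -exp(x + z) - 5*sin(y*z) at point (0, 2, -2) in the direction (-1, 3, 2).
sqrt(14)*(10*exp(2)*cos(4) - 1)*exp(-2)/14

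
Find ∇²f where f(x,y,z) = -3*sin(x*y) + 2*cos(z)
3*x**2*sin(x*y) + 3*y**2*sin(x*y) - 2*cos(z)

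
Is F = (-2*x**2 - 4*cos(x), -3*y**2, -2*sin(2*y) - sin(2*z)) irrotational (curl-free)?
No, ∇×F = (-4*cos(2*y), 0, 0)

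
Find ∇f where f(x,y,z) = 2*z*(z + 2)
(0, 0, 4*z + 4)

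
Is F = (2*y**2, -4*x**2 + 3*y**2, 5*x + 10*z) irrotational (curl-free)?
No, ∇×F = (0, -5, -8*x - 4*y)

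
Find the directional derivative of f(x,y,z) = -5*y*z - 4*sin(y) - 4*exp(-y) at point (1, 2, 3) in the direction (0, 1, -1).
sqrt(2)*(-5*exp(2) + 4 - 4*exp(2)*cos(2))*exp(-2)/2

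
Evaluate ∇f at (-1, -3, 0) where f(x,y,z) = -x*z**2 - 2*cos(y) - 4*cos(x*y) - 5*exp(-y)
(-12*sin(3), -6*sin(3) + 5*exp(3), 0)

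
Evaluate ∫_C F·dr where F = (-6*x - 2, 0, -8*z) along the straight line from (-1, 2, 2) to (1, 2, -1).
8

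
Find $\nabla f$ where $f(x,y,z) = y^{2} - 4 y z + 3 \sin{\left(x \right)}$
(3*cos(x), 2*y - 4*z, -4*y)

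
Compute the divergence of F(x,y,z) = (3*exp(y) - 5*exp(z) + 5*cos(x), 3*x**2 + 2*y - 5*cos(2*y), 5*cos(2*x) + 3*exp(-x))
-5*sin(x) + 10*sin(2*y) + 2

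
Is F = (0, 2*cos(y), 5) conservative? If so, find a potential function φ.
Yes, F is conservative. φ = 5*z + 2*sin(y)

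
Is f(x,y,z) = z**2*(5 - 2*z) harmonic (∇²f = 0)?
No, ∇²f = 10 - 12*z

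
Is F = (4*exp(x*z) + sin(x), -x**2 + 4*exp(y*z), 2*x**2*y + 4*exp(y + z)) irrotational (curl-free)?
No, ∇×F = (2*x**2 - 4*y*exp(y*z) + 4*exp(y + z), 4*x*(-y + exp(x*z)), -2*x)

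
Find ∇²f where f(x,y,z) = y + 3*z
0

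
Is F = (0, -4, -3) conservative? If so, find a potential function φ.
Yes, F is conservative. φ = -4*y - 3*z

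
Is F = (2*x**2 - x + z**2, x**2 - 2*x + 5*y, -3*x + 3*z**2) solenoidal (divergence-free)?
No, ∇·F = 4*x + 6*z + 4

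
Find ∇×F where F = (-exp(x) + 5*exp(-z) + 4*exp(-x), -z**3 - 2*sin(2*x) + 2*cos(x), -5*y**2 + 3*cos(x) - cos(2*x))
(-10*y + 3*z**2, ((3 - 4*cos(x))*exp(z)*sin(x) - 5)*exp(-z), -2*sin(x) - 4*cos(2*x))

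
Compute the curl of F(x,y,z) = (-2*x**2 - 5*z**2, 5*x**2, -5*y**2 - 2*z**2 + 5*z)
(-10*y, -10*z, 10*x)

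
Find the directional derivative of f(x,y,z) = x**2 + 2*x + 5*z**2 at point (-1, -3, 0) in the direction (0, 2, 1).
0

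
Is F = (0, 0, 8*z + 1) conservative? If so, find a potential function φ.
Yes, F is conservative. φ = z*(4*z + 1)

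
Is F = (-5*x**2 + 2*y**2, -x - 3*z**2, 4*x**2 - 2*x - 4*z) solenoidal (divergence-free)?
No, ∇·F = -10*x - 4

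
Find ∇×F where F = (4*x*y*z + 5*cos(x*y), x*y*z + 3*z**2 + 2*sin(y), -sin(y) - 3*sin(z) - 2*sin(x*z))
(-x*y - 6*z - cos(y), 4*x*y + 2*z*cos(x*z), -4*x*z + 5*x*sin(x*y) + y*z)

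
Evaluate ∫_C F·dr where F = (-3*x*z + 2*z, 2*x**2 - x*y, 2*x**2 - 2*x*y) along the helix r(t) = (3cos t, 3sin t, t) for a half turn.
-18 - 15*pi/4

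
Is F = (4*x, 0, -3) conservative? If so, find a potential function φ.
Yes, F is conservative. φ = 2*x**2 - 3*z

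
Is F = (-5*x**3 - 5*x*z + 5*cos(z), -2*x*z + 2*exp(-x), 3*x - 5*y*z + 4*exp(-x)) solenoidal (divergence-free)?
No, ∇·F = -15*x**2 - 5*y - 5*z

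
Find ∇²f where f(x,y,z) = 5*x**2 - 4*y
10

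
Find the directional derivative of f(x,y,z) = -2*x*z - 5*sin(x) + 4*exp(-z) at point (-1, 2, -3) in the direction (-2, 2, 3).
2*sqrt(17)*(-6*exp(3) - 3 + 5*cos(1))/17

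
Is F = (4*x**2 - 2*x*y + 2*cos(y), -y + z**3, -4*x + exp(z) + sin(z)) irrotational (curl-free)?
No, ∇×F = (-3*z**2, 4, 2*x + 2*sin(y))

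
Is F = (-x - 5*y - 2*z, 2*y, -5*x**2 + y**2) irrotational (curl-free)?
No, ∇×F = (2*y, 10*x - 2, 5)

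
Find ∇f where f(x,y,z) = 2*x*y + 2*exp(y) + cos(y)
(2*y, 2*x + 2*exp(y) - sin(y), 0)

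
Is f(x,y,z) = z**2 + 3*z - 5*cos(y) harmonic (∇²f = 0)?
No, ∇²f = 5*cos(y) + 2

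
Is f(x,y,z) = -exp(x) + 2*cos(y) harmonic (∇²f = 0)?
No, ∇²f = -exp(x) - 2*cos(y)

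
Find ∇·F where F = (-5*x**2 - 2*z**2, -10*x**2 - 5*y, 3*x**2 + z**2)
-10*x + 2*z - 5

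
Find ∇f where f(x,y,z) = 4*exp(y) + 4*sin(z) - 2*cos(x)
(2*sin(x), 4*exp(y), 4*cos(z))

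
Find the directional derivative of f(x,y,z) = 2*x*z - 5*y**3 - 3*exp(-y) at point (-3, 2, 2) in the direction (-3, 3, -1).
3*sqrt(19)*(3 - 62*exp(2))*exp(-2)/19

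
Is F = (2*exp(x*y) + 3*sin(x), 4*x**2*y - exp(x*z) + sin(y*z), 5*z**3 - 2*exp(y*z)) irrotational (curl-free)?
No, ∇×F = (x*exp(x*z) - y*cos(y*z) - 2*z*exp(y*z), 0, 8*x*y - 2*x*exp(x*y) - z*exp(x*z))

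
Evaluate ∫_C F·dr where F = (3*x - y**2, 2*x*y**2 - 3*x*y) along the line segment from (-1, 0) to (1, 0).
0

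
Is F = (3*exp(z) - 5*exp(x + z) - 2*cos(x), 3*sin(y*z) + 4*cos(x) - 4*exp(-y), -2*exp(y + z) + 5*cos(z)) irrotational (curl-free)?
No, ∇×F = (-3*y*cos(y*z) - 2*exp(y + z), (3 - 5*exp(x))*exp(z), -4*sin(x))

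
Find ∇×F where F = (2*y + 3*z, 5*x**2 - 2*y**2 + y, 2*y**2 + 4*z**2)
(4*y, 3, 10*x - 2)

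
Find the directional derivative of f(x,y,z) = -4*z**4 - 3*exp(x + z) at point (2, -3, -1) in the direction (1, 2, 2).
32/3 - 3*E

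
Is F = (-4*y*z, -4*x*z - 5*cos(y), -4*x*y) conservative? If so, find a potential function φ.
Yes, F is conservative. φ = -4*x*y*z - 5*sin(y)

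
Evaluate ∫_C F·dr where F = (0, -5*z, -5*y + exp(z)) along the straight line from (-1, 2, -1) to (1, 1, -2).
(1 - E)*exp(-2)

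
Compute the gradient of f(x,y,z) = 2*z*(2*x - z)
(4*z, 0, 4*x - 4*z)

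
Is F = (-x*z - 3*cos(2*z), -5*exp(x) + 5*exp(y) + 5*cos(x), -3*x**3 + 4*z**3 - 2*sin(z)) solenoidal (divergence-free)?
No, ∇·F = 12*z**2 - z + 5*exp(y) - 2*cos(z)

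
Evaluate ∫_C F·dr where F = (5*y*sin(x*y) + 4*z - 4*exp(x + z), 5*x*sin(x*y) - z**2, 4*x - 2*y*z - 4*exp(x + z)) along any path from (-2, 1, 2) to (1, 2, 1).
26 - 4*exp(2)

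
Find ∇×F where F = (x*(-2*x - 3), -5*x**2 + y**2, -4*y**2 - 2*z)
(-8*y, 0, -10*x)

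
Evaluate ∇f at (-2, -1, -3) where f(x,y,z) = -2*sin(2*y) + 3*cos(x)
(3*sin(2), -4*cos(2), 0)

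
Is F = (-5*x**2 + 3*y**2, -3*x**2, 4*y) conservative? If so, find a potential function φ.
No, ∇×F = (4, 0, -6*x - 6*y) ≠ 0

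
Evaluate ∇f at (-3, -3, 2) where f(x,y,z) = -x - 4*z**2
(-1, 0, -16)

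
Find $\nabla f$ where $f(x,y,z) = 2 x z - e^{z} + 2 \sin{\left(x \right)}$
(2*z + 2*cos(x), 0, 2*x - exp(z))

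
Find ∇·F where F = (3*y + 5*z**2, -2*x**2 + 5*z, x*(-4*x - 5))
0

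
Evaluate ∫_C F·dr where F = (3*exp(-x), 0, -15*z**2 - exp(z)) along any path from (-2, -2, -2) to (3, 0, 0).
-41 - 3*exp(-3) + exp(-2) + 3*exp(2)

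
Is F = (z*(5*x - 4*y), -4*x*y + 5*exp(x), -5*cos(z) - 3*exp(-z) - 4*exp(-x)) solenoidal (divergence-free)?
No, ∇·F = -4*x + 5*z + 5*sin(z) + 3*exp(-z)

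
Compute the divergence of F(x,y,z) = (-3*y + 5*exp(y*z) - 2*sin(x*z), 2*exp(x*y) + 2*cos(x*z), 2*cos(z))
2*x*exp(x*y) - 2*z*cos(x*z) - 2*sin(z)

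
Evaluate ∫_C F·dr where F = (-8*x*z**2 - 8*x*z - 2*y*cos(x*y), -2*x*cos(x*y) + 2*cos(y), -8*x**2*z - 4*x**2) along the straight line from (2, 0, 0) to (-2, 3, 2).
-96 + 2*sin(6) + 2*sin(3)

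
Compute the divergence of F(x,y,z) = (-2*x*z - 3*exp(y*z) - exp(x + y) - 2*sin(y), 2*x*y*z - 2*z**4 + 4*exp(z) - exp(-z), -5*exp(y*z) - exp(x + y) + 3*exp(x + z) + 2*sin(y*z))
2*x*z - 5*y*exp(y*z) + 2*y*cos(y*z) - 2*z - exp(x + y) + 3*exp(x + z)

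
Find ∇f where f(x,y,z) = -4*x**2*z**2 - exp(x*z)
(z*(-8*x*z - exp(x*z)), 0, x*(-8*x*z - exp(x*z)))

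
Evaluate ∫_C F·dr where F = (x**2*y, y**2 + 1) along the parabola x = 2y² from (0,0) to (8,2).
6242/21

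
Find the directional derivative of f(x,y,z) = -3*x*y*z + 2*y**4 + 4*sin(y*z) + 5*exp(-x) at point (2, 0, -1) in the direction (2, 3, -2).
2*sqrt(17)*(-5 + 3*exp(2))*exp(-2)/17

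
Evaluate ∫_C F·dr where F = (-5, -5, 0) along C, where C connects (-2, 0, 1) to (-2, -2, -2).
10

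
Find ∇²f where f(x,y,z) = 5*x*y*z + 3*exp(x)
3*exp(x)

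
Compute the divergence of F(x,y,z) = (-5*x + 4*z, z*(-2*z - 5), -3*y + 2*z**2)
4*z - 5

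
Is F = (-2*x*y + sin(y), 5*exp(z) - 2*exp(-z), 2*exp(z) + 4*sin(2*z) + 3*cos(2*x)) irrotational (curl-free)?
No, ∇×F = (-5*exp(z) - 2*exp(-z), 6*sin(2*x), 2*x - cos(y))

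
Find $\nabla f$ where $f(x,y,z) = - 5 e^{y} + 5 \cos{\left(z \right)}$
(0, -5*exp(y), -5*sin(z))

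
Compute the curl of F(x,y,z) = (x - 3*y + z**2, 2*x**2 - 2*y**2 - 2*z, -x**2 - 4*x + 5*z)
(2, 2*x + 2*z + 4, 4*x + 3)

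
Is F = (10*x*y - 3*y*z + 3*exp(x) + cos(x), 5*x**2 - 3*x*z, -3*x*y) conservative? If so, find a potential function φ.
Yes, F is conservative. φ = 5*x**2*y - 3*x*y*z + 3*exp(x) + sin(x)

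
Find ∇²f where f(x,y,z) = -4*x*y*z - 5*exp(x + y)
-10*exp(x + y)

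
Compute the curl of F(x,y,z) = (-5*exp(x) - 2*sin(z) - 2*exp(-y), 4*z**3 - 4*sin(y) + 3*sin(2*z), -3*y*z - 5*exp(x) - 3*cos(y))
(-12*z**2 - 3*z + 3*sin(y) - 6*cos(2*z), 5*exp(x) - 2*cos(z), -2*exp(-y))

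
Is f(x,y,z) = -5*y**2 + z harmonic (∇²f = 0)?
No, ∇²f = -10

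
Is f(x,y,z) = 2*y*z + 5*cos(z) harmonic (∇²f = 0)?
No, ∇²f = -5*cos(z)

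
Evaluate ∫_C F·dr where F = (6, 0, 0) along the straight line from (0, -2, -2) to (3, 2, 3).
18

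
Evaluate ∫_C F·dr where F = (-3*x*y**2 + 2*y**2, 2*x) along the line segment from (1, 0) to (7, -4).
-496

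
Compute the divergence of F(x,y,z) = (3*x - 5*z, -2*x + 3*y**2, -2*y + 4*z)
6*y + 7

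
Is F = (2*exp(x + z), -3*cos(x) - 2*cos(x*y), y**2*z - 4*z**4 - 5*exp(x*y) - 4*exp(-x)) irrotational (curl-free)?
No, ∇×F = (-5*x*exp(x*y) + 2*y*z, 5*y*exp(x*y) + 2*exp(x + z) - 4*exp(-x), 2*y*sin(x*y) + 3*sin(x))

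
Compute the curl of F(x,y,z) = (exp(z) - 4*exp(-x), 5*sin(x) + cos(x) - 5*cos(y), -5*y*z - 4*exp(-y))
(-5*z + 4*exp(-y), exp(z), -sin(x) + 5*cos(x))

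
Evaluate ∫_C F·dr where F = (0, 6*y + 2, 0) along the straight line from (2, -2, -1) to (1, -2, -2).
0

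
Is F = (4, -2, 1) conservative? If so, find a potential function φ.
Yes, F is conservative. φ = 4*x - 2*y + z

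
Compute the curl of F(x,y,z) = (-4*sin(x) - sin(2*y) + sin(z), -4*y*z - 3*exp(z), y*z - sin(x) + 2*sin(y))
(4*y + z + 3*exp(z) + 2*cos(y), cos(x) + cos(z), 2*cos(2*y))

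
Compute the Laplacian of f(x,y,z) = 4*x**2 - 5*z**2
-2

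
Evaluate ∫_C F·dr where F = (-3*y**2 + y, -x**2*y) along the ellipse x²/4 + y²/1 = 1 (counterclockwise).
-2*pi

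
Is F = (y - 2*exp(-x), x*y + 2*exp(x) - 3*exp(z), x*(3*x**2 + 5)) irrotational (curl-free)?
No, ∇×F = (3*exp(z), -9*x**2 - 5, y + 2*exp(x) - 1)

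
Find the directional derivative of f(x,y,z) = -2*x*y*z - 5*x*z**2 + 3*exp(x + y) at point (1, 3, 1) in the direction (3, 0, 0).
-11 + 3*exp(4)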